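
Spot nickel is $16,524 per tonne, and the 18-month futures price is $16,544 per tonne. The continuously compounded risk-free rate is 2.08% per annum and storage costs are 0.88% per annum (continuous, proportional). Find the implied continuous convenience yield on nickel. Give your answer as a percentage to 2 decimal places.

2.88%

F = S·e^((r+u−y)T) ⇒ (r+u−y) = ln(F/S)/T
ln(16544/16524) = 0.001210; /T ⇒ 0.000807
y = r + u − ln(F/S)/T = 0.0208 + 0.0088 − 0.000807 = 0.028793
y = 2.88%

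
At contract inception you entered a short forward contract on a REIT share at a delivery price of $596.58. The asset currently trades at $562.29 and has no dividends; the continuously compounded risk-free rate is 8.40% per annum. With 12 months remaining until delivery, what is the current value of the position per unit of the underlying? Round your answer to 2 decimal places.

Current fair forward for the remaining 12 months: F = S·e^(r·T), r = 0.0840
F = 562.29 · e^(0.0840 × 12/12) = 562.29 × 1.087629 = 611.5629
Value of long forward = (F − K)·e^(−rT) = (611.5629 − 596.58) · e^(−0.0840·12/12)
= 14.9829 × 0.919431 = 13.78
Short position value = −(long value) = -$13.78

-$13.78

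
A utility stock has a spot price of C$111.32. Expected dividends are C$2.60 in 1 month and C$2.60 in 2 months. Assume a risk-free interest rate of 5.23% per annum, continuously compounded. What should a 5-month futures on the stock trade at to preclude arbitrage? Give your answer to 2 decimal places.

PV(dividends) I = 2.60·e^(−0.0523·1/12) + 2.60·e^(−0.0523·2/12)
I = 2.5887 + 2.5774 = 5.1661
F = (S − I)·e^(rT) = (111.32 − 5.1661) · e^(0.0523·5/12)
= 106.1539 · e^0.021792 = 106.1539 × 1.022031 = C$108.49

C$108.49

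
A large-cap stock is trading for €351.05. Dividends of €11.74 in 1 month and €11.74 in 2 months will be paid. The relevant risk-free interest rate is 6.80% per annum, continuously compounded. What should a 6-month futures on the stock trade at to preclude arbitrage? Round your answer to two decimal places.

PV(dividends) I = 11.74·e^(−0.0680·1/12) + 11.74·e^(−0.0680·2/12)
I = 11.6737 + 11.6077 = 23.2814
F = (S − I)·e^(rT) = (351.05 − 23.2814) · e^(0.0680·6/12)
= 327.7686 · e^0.034000 = 327.7686 × 1.034585 = €339.10

€339.10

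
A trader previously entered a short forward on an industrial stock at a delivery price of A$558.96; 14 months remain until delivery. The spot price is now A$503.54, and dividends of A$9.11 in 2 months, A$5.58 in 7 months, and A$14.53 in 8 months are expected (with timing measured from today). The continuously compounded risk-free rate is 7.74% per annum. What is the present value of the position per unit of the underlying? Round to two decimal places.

A$35.28

PV(remaining dividends) I = 9.11·e^(−0.0774·2/12) + 5.58·e^(−0.0774·7/12) + 14.53·e^(−0.0774·8/12) = 28.1262
Current forward F = (S − I)·e^(rT) = (503.54 − 28.1262)·e^(0.0774·14/12) = 475.4138 × 1.094503 = 520.3418
Value (long) = (F − K)·e^(−rT) = (520.3418 − 558.96) × 0.913657 = -35.2838
Short position value = −(long value) = A$35.28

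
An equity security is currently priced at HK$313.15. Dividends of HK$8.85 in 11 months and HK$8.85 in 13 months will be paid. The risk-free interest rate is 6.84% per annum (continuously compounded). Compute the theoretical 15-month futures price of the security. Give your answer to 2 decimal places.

HK$323.10

PV(dividends) I = 8.85·e^(−0.0684·11/12) + 8.85·e^(−0.0684·13/12)
I = 8.3121 + 8.2179 = 16.5300
F = (S − I)·e^(rT) = (313.15 − 16.5300) · e^(0.0684·15/12)
= 296.6200 · e^0.085500 = 296.6200 × 1.089262 = HK$323.10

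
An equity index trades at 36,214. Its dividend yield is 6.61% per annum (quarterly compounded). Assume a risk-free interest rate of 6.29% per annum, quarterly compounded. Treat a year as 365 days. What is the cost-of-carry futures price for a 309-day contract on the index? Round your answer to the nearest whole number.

36,118

F = S · (1+r/4)^(4T) / (1+q/4)^(4T)
= 36214 × 1.054256 / 1.057070 = 36214 × 0.997338
F = 36,118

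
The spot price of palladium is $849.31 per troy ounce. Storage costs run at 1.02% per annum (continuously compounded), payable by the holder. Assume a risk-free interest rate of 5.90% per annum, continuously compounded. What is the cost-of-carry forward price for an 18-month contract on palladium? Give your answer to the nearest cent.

$942.21 per troy ounce

Net carry = r + u − y = 0.0590 + 0.0102 − 0.0000 = 0.0692
F = S·e^((r+u−y)T) = 849.31 · e^(0.0692 × 18/12) = 849.31 · e^0.103800
= 849.31 × 1.109379 = $942.21 per troy ounce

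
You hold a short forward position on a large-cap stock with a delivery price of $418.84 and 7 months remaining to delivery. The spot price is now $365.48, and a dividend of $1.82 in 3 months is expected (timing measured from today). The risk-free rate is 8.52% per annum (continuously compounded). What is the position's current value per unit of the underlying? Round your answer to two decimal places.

$34.83

PV(remaining dividends) I = 1.82·e^(−0.0852·3/12) = 1.7816
Current forward F = (S − I)·e^(rT) = (365.48 − 1.7816)·e^(0.0852·7/12) = 363.6984 × 1.050956 = 382.2310
Value (long) = (F − K)·e^(−rT) = (382.2310 − 418.84) × 0.951515 = -34.8340
Short position value = −(long value) = $34.83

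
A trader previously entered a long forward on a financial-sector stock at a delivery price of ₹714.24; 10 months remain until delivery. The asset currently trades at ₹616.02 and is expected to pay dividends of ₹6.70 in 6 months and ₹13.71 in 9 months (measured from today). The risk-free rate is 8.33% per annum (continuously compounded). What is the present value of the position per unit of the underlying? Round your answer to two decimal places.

PV(remaining dividends) I = 6.70·e^(−0.0833·6/12) + 13.71·e^(−0.0833·9/12) = 19.3064
Current forward F = (S − I)·e^(rT) = (616.02 − 19.3064)·e^(0.0833·10/12) = 596.7136 × 1.071883 = 639.6072
Value (long) = (F − K)·e^(−rT) = (639.6072 − 714.24) × 0.932938 = -69.6278
Value = -₹69.63

-₹69.63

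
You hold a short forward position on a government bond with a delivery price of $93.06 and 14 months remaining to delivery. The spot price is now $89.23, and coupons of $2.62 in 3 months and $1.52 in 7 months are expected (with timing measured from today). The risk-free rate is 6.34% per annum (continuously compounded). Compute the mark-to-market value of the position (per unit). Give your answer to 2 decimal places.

PV(remaining coupons) I = 2.62·e^(−0.0634·3/12) + 1.52·e^(−0.0634·7/12) = 4.0436
Current forward F = (S − I)·e^(rT) = (89.23 − 4.0436)·e^(0.0634·14/12) = 85.1864 × 1.076771 = 91.7262
Value (long) = (F − K)·e^(−rT) = (91.7262 − 93.06) × 0.928703 = -1.2387
Short position value = −(long value) = $1.24

$1.24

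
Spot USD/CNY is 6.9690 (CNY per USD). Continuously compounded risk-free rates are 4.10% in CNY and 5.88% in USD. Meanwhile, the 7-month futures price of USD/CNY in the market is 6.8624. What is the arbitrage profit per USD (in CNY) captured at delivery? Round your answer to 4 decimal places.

0.0346 per USD (in CNY)

Fair futures: F* = S·e^(carry·T), with carry = (r_CNY − r_USD) = 0.0410 − 0.0588 = -0.0178
F* = 6.9690 · e^(-0.0178 × 7/12) = 6.9690 · e^-0.010383 = 6.9690 × 0.989671 = 6.8970
Market 6.8624 < fair 6.8970: forward underpriced → reverse cash-and-carry (short spot, go long the forward).
At maturity, profit = |F_mkt − F*| = |6.8624 − 6.8970| = 0.0346 per USD (in CNY)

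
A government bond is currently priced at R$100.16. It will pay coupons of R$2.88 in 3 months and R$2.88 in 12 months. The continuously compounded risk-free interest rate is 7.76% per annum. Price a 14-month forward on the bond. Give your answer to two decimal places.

R$103.64

PV(coupons) I = 2.88·e^(−0.0776·3/12) + 2.88·e^(−0.0776·12/12)
I = 2.8247 + 2.6650 = 5.4897
F = (S − I)·e^(rT) = (100.16 − 5.4897) · e^(0.0776·14/12)
= 94.6703 · e^0.090533 = 94.6703 × 1.094758 = R$103.64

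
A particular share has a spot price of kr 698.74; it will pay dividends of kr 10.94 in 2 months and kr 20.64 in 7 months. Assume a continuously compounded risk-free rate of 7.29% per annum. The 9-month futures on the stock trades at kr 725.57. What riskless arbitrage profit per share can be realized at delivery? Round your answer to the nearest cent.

kr 19.87 per share

PV(dividends) I = 10.94·e^(−0.0729·2/12) + 20.64·e^(−0.0729·7/12) = 30.5886
Fair futures F* = (S − I)·e^(rT) = (698.74 − 30.5886)·e^0.054675 = 668.1514 × 1.056197 = 705.6995
Market kr 725.57 > fair 705.6995: forward overpriced → cash-and-carry (borrow at r, buy the stock and collect the dividends, short the forward).
Profit at T = |F_mkt − F*| = |725.57 − 705.6995| = kr 19.87 per share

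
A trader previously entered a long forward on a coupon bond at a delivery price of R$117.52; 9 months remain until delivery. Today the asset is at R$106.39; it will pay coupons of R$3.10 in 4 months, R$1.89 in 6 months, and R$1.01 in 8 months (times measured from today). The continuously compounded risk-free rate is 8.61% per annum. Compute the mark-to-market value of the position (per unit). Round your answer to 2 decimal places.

-R$9.56

PV(remaining coupons) I = 3.10·e^(−0.0861·4/12) + 1.89·e^(−0.0861·6/12) + 1.01·e^(−0.0861·8/12) = 5.7763
Current forward F = (S − I)·e^(rT) = (106.39 − 5.7763)·e^(0.0861·9/12) = 100.6137 × 1.066706 = 107.3252
Value (long) = (F − K)·e^(−rT) = (107.3252 − 117.52) × 0.937466 = -9.5573
Value = -R$9.56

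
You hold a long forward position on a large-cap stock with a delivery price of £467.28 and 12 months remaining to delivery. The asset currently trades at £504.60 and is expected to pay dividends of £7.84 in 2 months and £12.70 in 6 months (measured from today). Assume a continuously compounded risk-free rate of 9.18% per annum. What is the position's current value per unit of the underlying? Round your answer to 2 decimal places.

£58.46

PV(remaining dividends) I = 7.84·e^(−0.0918·2/12) + 12.70·e^(−0.0918·6/12) = 19.8512
Current forward F = (S − I)·e^(rT) = (504.60 − 19.8512)·e^(0.0918·12/12) = 484.7488 × 1.096146 = 531.3555
Value (long) = (F − K)·e^(−rT) = (531.3555 − 467.28) × 0.912288 = 58.4553
Value = £58.46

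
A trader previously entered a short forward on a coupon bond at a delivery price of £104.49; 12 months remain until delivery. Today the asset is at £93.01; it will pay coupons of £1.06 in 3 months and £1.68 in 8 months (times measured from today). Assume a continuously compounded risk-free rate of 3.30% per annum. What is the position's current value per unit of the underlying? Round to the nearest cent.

£10.78

PV(remaining coupons) I = 1.06·e^(−0.0330·3/12) + 1.68·e^(−0.0330·8/12) = 2.6947
Current forward F = (S − I)·e^(rT) = (93.01 − 2.6947)·e^(0.0330·12/12) = 90.3153 × 1.033551 = 93.3455
Value (long) = (F − K)·e^(−rT) = (93.3455 − 104.49) × 0.967539 = -10.7827
Short position value = −(long value) = £10.78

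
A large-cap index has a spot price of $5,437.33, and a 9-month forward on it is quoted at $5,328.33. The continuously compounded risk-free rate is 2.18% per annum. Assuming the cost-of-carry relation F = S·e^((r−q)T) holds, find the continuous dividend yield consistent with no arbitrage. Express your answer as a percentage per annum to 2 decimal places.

From F = S·e^((r−q)T): (r − q) = ln(F/S)/T
ln(5328.33/5437.33) = ln(0.979953) = -0.020251
(r − q) = -0.020251 / (9/12) = -0.027001
q = r − ln(F/S)/T = 0.0218 + 0.027001 = 0.048801
q = 4.88%

4.88%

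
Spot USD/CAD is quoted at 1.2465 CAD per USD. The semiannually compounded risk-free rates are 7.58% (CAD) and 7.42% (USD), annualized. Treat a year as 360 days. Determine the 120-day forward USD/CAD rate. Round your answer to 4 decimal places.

By covered interest parity, F = S · (1+r_CAD/2)^(2T) / (1+r_USD/2)^(2T)
= 1.2465 × 1.025110 / 1.024583 = 1.2465 × 1.000514
F = 1.2471 CAD per USD

1.2471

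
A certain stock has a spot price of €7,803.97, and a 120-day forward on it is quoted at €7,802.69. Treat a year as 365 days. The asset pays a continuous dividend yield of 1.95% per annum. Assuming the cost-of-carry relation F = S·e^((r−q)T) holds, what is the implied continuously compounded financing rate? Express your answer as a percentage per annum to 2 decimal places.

1.90%

From F = S·e^((r−q)T): (r − q) = ln(F/S)/T
ln(7802.69/7803.97) = ln(0.999836) = -0.000164
(r − q) = -0.000164 / (120/365) = -0.000499
r = ln(F/S)/T + q = -0.000499 + 0.0195 = 0.019001
r = 1.90%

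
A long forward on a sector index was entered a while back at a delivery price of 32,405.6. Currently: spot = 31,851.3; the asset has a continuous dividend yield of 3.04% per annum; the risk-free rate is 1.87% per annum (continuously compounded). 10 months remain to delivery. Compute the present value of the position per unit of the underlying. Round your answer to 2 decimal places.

Current fair forward for the remaining 10 months: F = S·e^((r − q)·T), (r − q) = 0.0187 − 0.0304 = -0.0117
F = 31851.3 · e^(-0.0117 × 10/12) = 31851.3 × 0.99029738 = 31542.2589
Value of long forward = (F − K)·e^(−rT) = (31542.2589 − 32405.6) · e^(−0.0187·10/12)
= -863.3411 × 0.98453746 = -849.99

-849.99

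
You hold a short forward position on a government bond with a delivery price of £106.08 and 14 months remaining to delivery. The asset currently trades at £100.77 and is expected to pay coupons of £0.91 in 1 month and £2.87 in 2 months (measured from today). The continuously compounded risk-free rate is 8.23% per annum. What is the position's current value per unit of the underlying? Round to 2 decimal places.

PV(remaining coupons) I = 0.91·e^(−0.0823·1/12) + 2.87·e^(−0.0823·2/12) = 3.7347
Current forward F = (S − I)·e^(rT) = (100.77 − 3.7347)·e^(0.0823·14/12) = 97.0353 × 1.100777 = 106.8142
Value (long) = (F − K)·e^(−rT) = (106.8142 − 106.08) × 0.908449 = 0.6670
Short position value = −(long value) = -£0.67

-£0.67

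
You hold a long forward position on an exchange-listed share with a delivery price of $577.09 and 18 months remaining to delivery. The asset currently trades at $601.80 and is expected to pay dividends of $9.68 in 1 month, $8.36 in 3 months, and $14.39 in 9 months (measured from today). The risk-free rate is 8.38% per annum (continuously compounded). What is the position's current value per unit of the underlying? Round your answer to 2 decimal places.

$61.56

PV(remaining dividends) I = 9.68·e^(−0.0838·1/12) + 8.36·e^(−0.0838·3/12) + 14.39·e^(−0.0838·9/12) = 31.3127
Current forward F = (S − I)·e^(rT) = (601.80 − 31.3127)·e^(0.0838·18/12) = 570.4873 × 1.133942 = 646.8995
Value (long) = (F − K)·e^(−rT) = (646.8995 − 577.09) × 0.881879 = 61.5635
Value = $61.56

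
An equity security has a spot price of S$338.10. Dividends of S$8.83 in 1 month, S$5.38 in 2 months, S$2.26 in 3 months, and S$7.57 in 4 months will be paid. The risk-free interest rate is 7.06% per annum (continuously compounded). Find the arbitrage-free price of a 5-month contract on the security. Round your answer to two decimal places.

S$323.78

PV(dividends) I = 8.83·e^(−0.0706·1/12) + 5.38·e^(−0.0706·2/12) + 2.26·e^(−0.0706·3/12) + 7.57·e^(−0.0706·4/12)
I = 8.7782 + 5.3171 + 2.2205 + 7.3939 = 23.7097
F = (S − I)·e^(rT) = (338.10 − 23.7097) · e^(0.0706·5/12)
= 314.3903 · e^0.029417 = 314.3903 × 1.029854 = S$323.78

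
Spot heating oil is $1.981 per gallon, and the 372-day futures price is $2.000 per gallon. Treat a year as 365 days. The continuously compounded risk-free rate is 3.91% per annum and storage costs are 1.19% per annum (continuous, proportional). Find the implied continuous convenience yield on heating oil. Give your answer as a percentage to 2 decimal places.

4.16%

F = S·e^((r+u−y)T) ⇒ (r+u−y) = ln(F/S)/T
ln(2.000/1.981) = 0.009545; /T ⇒ 0.009365
y = r + u − ln(F/S)/T = 0.0391 + 0.0119 − 0.009365 = 0.041635
y = 4.16%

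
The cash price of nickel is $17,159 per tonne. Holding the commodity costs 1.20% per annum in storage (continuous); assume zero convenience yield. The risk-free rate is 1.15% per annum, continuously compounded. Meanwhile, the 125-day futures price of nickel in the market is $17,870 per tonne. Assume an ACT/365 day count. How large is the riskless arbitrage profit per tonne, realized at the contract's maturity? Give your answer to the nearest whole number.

Fair futures: F* = S·e^(carry·T), with carry = (r + u) = 0.0115 + 0.0120 = 0.0235
F* = 17159 · e^(0.0235 × 125/365) = 17159 · e^0.008048 = 17159 × 1.008080 = $17297.6447
Market $17870 > fair $17297.6447: forward overpriced → cash-and-carry (buy spot, short the forward).
At maturity, profit = |F_mkt − F*| = |17870 − 17297.6447| = $572 per tonne

$572 per tonne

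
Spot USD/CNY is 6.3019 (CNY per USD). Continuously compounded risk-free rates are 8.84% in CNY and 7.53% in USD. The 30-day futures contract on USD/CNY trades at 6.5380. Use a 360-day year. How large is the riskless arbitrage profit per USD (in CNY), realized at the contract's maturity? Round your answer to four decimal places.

Fair futures: F* = S·e^(carry·T), with carry = (r_CNY − r_USD) = 0.0884 − 0.0753 = 0.0131
F* = 6.3019 · e^(0.0131 × 30/360) = 6.3019 · e^0.001092 = 6.3019 × 1.001093 = 6.3088
Market 6.5380 > fair 6.3088: forward overpriced → cash-and-carry (buy spot, short the forward).
At maturity, profit = |F_mkt − F*| = |6.5380 − 6.3088| = 0.2292 per USD (in CNY)

0.2292 per USD (in CNY)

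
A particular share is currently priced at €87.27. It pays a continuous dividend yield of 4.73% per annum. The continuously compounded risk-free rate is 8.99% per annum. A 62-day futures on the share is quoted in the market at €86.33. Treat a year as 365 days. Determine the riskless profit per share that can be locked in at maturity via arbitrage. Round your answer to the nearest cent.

€1.57 per share

Fair futures: F* = S·e^(carry·T), with carry = (r − q) = 0.0899 − 0.0473 = 0.0426
F* = 87.27 · e^(0.0426 × 62/365) = 87.27 · e^0.007236 = 87.27 × 1.007262 = €87.9038
Market €86.33 < fair €87.9038: forward underpriced → reverse cash-and-carry (short spot, go long the forward).
At maturity, profit = |F_mkt − F*| = |86.33 − 87.9038| = €1.57 per share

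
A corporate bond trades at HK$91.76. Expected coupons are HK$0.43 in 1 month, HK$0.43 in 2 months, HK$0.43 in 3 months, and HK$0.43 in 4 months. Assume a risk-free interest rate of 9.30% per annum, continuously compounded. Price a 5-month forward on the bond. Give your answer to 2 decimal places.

HK$93.63

PV(coupons) I = 0.43·e^(−0.0930·1/12) + 0.43·e^(−0.0930·2/12) + 0.43·e^(−0.0930·3/12) + 0.43·e^(−0.0930·4/12)
I = 0.4267 + 0.4234 + 0.4201 + 0.4169 = 1.6871
F = (S − I)·e^(rT) = (91.76 − 1.6871) · e^(0.0930·5/12)
= 90.0729 · e^0.038750 = 90.0729 × 1.039511 = HK$93.63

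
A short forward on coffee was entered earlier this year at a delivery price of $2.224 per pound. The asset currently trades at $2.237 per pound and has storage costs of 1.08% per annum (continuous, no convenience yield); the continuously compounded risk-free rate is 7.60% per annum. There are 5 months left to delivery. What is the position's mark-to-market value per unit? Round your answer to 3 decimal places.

Current fair forward for the remaining 5 months: F = S·e^((r + u)·T), (r + u) = 0.0760 + 0.0108 = 0.0868
F = 2.237 · e^(0.0868 × 5/12) = 2.237 × 1.036829 = 2.3194
Value of long forward = (F − K)·e^(−rT) = (2.3194 − 2.224) · e^(−0.0760·5/12)
= 0.0954 × 0.968829 = 0.092
Short position value = −(long value) = -$0.092

-$0.092 per pound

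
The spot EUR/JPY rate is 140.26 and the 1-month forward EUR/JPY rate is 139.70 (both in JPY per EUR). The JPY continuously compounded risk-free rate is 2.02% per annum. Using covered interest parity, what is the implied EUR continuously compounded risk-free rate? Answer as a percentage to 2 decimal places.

F = S·e^((r_JPY − r_EUR)T) ⇒ r_EUR = r_JPY − ln(F/S)/T
ln(139.70/140.26) = -0.004001; /(1/12) = -0.048012
r_EUR = 0.0202 + 0.048012 = 0.068212
r_EUR = 6.82%

6.82%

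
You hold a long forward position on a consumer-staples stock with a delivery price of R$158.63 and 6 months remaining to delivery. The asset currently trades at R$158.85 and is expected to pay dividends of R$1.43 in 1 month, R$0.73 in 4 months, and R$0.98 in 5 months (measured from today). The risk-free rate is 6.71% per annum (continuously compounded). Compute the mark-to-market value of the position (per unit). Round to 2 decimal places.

R$2.36

PV(remaining dividends) I = 1.43·e^(−0.0671·1/12) + 0.73·e^(−0.0671·4/12) + 0.98·e^(−0.0671·5/12) = 3.0889
Current forward F = (S − I)·e^(rT) = (158.85 − 3.0889)·e^(0.0671·6/12) = 155.7611 × 1.034119 = 161.0755
Value (long) = (F − K)·e^(−rT) = (161.0755 − 158.63) × 0.967007 = 2.3648
Value = R$2.36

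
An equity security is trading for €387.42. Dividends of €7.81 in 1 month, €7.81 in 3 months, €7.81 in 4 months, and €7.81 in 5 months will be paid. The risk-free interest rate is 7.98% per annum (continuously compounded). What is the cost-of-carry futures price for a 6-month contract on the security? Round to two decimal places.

PV(dividends) I = 7.81·e^(−0.0798·1/12) + 7.81·e^(−0.0798·3/12) + 7.81·e^(−0.0798·4/12) + 7.81·e^(−0.0798·5/12)
I = 7.7582 + 7.6557 + 7.6050 + 7.5546 = 30.5735
F = (S − I)·e^(rT) = (387.42 − 30.5735) · e^(0.0798·6/12)
= 356.8465 · e^0.039900 = 356.8465 × 1.040707 = €371.37

€371.37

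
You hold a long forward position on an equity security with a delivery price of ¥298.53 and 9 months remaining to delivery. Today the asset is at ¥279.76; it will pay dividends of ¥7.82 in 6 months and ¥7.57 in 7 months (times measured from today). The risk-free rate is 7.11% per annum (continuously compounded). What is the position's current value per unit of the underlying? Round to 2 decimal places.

-¥18.08

PV(remaining dividends) I = 7.82·e^(−0.0711·6/12) + 7.57·e^(−0.0711·7/12) = 14.8093
Current forward F = (S − I)·e^(rT) = (279.76 − 14.8093)·e^(0.0711·9/12) = 264.9507 × 1.054772 = 279.4626
Value (long) = (F − K)·e^(−rT) = (279.4626 − 298.53) × 0.948072 = -18.0773
Value = -¥18.08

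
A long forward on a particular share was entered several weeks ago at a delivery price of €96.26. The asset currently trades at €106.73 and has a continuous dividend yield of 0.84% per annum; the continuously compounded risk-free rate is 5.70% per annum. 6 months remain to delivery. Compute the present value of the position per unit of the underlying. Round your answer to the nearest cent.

€12.73

Current fair forward for the remaining 6 months: F = S·e^((r − q)·T), (r − q) = 0.0570 − 0.0084 = 0.0486
F = 106.73 · e^(0.0486 × 6/12) = 106.73 × 1.024598 = 109.3553
Value of long forward = (F − K)·e^(−rT) = (109.3553 − 96.26) · e^(−0.0570·6/12)
= 13.0953 × 0.971902 = 12.73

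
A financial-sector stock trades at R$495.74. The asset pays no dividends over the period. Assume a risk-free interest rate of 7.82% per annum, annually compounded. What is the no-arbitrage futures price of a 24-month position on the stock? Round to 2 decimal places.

F = S · (1+r)^T
= 495.74 × 1.162515
F = R$576.31

R$576.31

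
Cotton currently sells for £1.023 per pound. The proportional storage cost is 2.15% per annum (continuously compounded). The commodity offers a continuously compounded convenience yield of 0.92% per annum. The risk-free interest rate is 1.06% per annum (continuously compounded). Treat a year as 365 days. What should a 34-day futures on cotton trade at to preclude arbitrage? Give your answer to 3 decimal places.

Net carry = r + u − y = 0.0106 + 0.0215 − 0.0092 = 0.0229
F = S·e^((r+u−y)T) = 1.023 · e^(0.0229 × 34/365) = 1.023 · e^0.002133
= 1.023 × 1.002135 = £1.025 per pound

£1.025 per pound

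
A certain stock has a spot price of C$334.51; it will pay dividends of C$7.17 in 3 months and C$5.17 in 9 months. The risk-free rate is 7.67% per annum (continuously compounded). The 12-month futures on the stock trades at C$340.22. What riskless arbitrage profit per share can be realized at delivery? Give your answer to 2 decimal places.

PV(dividends) I = 7.17·e^(−0.0767·3/12) + 5.17·e^(−0.0767·9/12) = 11.9148
Fair futures F* = (S − I)·e^(rT) = (334.51 − 11.9148)·e^0.076700 = 322.5952 × 1.079718 = 348.3118
Market C$340.22 < fair 348.3118: forward underpriced → reverse cash-and-carry (short the stock, invest proceeds at r, pay the dividends, go long the forward).
Profit at T = |F_mkt − F*| = |340.22 − 348.3118| = C$8.09 per share

C$8.09 per share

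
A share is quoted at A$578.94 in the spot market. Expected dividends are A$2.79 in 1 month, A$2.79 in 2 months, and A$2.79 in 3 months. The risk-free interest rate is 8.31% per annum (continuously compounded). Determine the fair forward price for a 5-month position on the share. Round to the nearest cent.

PV(dividends) I = 2.79·e^(−0.0831·1/12) + 2.79·e^(−0.0831·2/12) + 2.79·e^(−0.0831·3/12)
I = 2.7707 + 2.7516 + 2.7326 = 8.2549
F = (S − I)·e^(rT) = (578.94 − 8.2549) · e^(0.0831·5/12)
= 570.6851 · e^0.034625 = 570.6851 × 1.035231 = A$590.79

A$590.79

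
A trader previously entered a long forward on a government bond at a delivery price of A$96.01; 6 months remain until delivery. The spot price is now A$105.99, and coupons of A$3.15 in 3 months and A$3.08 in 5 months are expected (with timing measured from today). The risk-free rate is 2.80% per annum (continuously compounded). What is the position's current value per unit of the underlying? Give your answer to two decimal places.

PV(remaining coupons) I = 3.15·e^(−0.0280·3/12) + 3.08·e^(−0.0280·5/12) = 6.1723
Current forward F = (S − I)·e^(rT) = (105.99 − 6.1723)·e^(0.0280·6/12) = 99.8177 × 1.014098 = 101.2249
Value (long) = (F − K)·e^(−rT) = (101.2249 − 96.01) × 0.986098 = 5.1424
Value = A$5.14

A$5.14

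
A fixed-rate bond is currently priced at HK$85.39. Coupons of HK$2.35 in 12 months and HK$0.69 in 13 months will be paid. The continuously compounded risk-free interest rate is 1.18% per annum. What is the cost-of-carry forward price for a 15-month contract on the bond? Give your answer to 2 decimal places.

PV(coupons) I = 2.35·e^(−0.0118·12/12) + 0.69·e^(−0.0118·13/12)
I = 2.3224 + 0.6812 = 3.0036
F = (S − I)·e^(rT) = (85.39 − 3.0036) · e^(0.0118·15/12)
= 82.3864 · e^0.014750 = 82.3864 × 1.014859 = HK$83.61

HK$83.61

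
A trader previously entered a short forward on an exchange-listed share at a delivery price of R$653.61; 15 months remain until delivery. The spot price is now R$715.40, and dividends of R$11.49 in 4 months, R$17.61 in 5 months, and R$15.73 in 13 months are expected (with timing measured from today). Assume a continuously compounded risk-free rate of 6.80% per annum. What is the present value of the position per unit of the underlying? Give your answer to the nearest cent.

-R$72.09

PV(remaining dividends) I = 11.49·e^(−0.0680·4/12) + 17.61·e^(−0.0680·5/12) + 15.73·e^(−0.0680·13/12) = 42.9634
Current forward F = (S − I)·e^(rT) = (715.40 − 42.9634)·e^(0.0680·15/12) = 672.4366 × 1.088717 = 732.0932
Value (long) = (F − K)·e^(−rT) = (732.0932 − 653.61) × 0.918512 = 72.0878
Short position value = −(long value) = -R$72.09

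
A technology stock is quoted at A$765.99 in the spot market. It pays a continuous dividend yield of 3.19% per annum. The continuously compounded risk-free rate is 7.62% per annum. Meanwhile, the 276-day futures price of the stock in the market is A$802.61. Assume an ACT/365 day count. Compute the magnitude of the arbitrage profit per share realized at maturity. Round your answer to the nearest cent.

Fair futures: F* = S·e^(carry·T), with carry = (r − q) = 0.0762 − 0.0319 = 0.0443
F* = 765.99 · e^(0.0443 × 276/365) = 765.99 · e^0.033498 = 765.99 × 1.034065 = A$792.0834
Market A$802.61 > fair A$792.0834: forward overpriced → cash-and-carry (buy spot, short the forward).
At maturity, profit = |F_mkt − F*| = |802.61 − 792.0834| = A$10.53 per share

A$10.53 per share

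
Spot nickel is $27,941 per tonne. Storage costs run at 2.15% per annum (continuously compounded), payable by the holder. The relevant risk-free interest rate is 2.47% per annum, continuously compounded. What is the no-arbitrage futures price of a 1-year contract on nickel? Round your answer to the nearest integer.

$29,262 per tonne

Net carry = r + u − y = 0.0247 + 0.0215 − 0.0000 = 0.0462
F = S·e^((r+u−y)T) = 27941 · e^(0.0462 × 1) = 27941 · e^0.046200
= 27941 × 1.047284 = $29,262 per tonne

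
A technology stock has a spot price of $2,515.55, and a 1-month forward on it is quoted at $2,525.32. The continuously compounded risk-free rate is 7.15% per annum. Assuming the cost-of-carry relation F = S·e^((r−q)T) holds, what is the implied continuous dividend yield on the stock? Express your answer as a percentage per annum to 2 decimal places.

2.50%

From F = S·e^((r−q)T): (r − q) = ln(F/S)/T
ln(2525.32/2515.55) = ln(1.003884) = 0.003876
(r − q) = 0.003876 / (1/12) = 0.046512
q = r − ln(F/S)/T = 0.0715 − 0.046512 = 0.024988
q = 2.50%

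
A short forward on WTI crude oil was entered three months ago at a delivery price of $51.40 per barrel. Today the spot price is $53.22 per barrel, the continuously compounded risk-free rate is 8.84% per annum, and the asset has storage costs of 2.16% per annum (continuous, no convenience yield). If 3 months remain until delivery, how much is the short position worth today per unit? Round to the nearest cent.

-$3.23 per barrel

Current fair forward for the remaining 3 months: F = S·e^((r + u)·T), (r + u) = 0.0884 + 0.0216 = 0.1100
F = 53.22 · e^(0.1100 × 3/12) = 53.22 × 1.027882 = 54.7039
Value of long forward = (F − K)·e^(−rT) = (54.7039 − 51.40) · e^(−0.0884·3/12)
= 3.3039 × 0.978142 = 3.23
Short position value = −(long value) = -$3.23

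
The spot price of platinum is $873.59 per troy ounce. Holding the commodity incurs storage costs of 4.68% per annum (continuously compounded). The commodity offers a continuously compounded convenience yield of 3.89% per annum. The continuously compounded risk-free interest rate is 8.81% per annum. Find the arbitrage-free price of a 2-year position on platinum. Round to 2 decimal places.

$1,058.50 per troy ounce

Net carry = r + u − y = 0.0881 + 0.0468 − 0.0389 = 0.0960
F = S·e^((r+u−y)T) = 873.59 · e^(0.0960 × 2) = 873.59 · e^0.192000
= 873.59 × 1.211671 = $1,058.50 per troy ounce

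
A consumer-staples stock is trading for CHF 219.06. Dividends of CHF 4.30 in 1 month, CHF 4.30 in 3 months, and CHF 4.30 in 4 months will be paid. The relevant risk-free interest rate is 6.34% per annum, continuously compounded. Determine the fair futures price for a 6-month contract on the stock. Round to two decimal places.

PV(dividends) I = 4.30·e^(−0.0634·1/12) + 4.30·e^(−0.0634·3/12) + 4.30·e^(−0.0634·4/12)
I = 4.2773 + 4.2324 + 4.2101 = 12.7198
F = (S − I)·e^(rT) = (219.06 − 12.7198) · e^(0.0634·6/12)
= 206.3402 · e^0.031700 = 206.3402 × 1.032208 = CHF 212.99

CHF 212.99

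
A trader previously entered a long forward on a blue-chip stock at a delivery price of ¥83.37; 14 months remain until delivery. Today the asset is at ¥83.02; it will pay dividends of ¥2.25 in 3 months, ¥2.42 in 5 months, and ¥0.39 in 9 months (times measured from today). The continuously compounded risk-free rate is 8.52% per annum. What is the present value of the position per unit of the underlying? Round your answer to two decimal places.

PV(remaining dividends) I = 2.25·e^(−0.0852·3/12) + 2.42·e^(−0.0852·5/12) + 0.39·e^(−0.0852·9/12) = 4.9040
Current forward F = (S − I)·e^(rT) = (83.02 − 4.9040)·e^(0.0852·14/12) = 78.1160 × 1.104508 = 86.2797
Value (long) = (F − K)·e^(−rT) = (86.2797 − 83.37) × 0.905380 = 2.6344
Value = ¥2.63

¥2.63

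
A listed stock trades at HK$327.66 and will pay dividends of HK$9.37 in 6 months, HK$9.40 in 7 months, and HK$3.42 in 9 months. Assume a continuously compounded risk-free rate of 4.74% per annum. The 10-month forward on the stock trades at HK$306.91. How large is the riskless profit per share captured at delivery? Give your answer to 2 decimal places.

PV(dividends) I = 9.37·e^(−0.0474·6/12) + 9.40·e^(−0.0474·7/12) + 3.42·e^(−0.0474·9/12) = 21.5947
Fair forward F* = (S − I)·e^(rT) = (327.66 − 21.5947)·e^0.039500 = 306.0653 × 1.040290 = 318.3967
Market HK$306.91 < fair 318.3967: forward underpriced → reverse cash-and-carry (short the stock, invest proceeds at r, pay the dividends, go long the forward).
Profit at T = |F_mkt − F*| = |306.91 − 318.3967| = HK$11.49 per share

HK$11.49 per share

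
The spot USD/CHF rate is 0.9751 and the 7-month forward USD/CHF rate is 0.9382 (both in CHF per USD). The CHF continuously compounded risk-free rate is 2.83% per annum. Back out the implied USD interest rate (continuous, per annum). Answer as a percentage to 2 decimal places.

F = S·e^((r_CHF − r_USD)T) ⇒ r_USD = r_CHF − ln(F/S)/T
ln(0.9382/0.9751) = -0.038577; /(7/12) = -0.066132
r_USD = 0.0283 + 0.066132 = 0.094432
r_USD = 9.44%

9.44%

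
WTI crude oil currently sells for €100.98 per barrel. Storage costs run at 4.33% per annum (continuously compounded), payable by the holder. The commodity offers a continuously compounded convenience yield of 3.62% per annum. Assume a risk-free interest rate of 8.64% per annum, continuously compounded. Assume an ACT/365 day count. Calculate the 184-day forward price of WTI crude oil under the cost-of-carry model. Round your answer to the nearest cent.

€105.85 per barrel

Net carry = r + u − y = 0.0864 + 0.0433 − 0.0362 = 0.0935
F = S·e^((r+u−y)T) = 100.98 · e^(0.0935 × 184/365) = 100.98 · e^0.047134
= 100.98 × 1.048262 = €105.85 per barrel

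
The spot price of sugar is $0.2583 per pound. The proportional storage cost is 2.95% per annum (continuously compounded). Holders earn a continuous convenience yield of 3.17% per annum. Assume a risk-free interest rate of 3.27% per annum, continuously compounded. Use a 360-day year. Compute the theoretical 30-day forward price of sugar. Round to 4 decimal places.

$0.2590 per pound

Net carry = r + u − y = 0.0327 + 0.0295 − 0.0317 = 0.0305
F = S·e^((r+u−y)T) = 0.2583 · e^(0.0305 × 30/360) = 0.2583 · e^0.002542
= 0.2583 × 1.002545 = $0.2590 per pound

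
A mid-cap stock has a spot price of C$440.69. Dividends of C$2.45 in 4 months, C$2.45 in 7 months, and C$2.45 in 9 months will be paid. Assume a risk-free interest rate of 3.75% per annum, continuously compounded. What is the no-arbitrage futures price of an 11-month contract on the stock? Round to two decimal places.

C$448.65

PV(dividends) I = 2.45·e^(−0.0375·4/12) + 2.45·e^(−0.0375·7/12) + 2.45·e^(−0.0375·9/12)
I = 2.4196 + 2.3970 + 2.3821 = 7.1987
F = (S − I)·e^(rT) = (440.69 − 7.1987) · e^(0.0375·11/12)
= 433.4913 · e^0.034375 = 433.4913 × 1.034973 = C$448.65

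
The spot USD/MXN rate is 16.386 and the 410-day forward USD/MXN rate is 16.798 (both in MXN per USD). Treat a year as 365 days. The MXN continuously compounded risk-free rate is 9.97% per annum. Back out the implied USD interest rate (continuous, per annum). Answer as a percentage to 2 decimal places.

F = S·e^((r_MXN − r_USD)T) ⇒ r_USD = r_MXN − ln(F/S)/T
ln(16.798/16.386) = 0.024833; /(410/365) = 0.022107
r_USD = 0.0997 − 0.022107 = 0.077593
r_USD = 7.76%

7.76%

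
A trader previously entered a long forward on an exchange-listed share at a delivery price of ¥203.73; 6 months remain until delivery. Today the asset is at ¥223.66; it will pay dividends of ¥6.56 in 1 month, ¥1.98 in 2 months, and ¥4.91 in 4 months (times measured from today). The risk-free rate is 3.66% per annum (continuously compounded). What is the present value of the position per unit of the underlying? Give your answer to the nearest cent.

¥10.27

PV(remaining dividends) I = 6.56·e^(−0.0366·1/12) + 1.98·e^(−0.0366·2/12) + 4.91·e^(−0.0366·4/12) = 13.3584
Current forward F = (S − I)·e^(rT) = (223.66 − 13.3584)·e^(0.0366·6/12) = 210.3016 × 1.018468 = 214.1854
Value (long) = (F − K)·e^(−rT) = (214.1854 − 203.73) × 0.981866 = 10.2658
Value = ¥10.27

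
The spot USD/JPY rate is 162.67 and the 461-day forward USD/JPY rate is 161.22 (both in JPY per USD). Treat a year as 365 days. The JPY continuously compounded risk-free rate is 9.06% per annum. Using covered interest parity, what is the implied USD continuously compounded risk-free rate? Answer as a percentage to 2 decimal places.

9.77%

F = S·e^((r_JPY − r_USD)T) ⇒ r_USD = r_JPY − ln(F/S)/T
ln(161.22/162.67) = -0.008954; /(461/365) = -0.007089
r_USD = 0.0906 + 0.007089 = 0.097689
r_USD = 9.77%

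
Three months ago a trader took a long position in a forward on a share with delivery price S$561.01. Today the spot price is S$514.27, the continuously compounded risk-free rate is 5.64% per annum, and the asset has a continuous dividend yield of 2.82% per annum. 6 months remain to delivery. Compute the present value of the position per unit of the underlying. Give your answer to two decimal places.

-S$38.34

Current fair forward for the remaining 6 months: F = S·e^((r − q)·T), (r − q) = 0.0564 − 0.0282 = 0.0282
F = 514.27 · e^(0.0282 × 6/12) = 514.27 × 1.014200 = 521.5726
Value of long forward = (F − K)·e^(−rT) = (521.5726 − 561.01) · e^(−0.0564·6/12)
= -39.4374 × 0.972194 = -38.34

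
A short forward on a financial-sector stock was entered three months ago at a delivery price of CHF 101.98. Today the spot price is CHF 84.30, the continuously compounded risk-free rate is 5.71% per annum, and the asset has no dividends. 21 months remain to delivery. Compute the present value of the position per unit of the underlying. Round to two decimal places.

CHF 7.98

Current fair forward for the remaining 21 months: F = S·e^(r·T), r = 0.0571
F = 84.30 · e^(0.0571 × 21/12) = 84.30 × 1.105088 = 93.1589
Value of long forward = (F − K)·e^(−rT) = (93.1589 − 101.98) · e^(−0.0571·21/12)
= -8.8211 × 0.904905 = -7.98
Short position value = −(long value) = CHF 7.98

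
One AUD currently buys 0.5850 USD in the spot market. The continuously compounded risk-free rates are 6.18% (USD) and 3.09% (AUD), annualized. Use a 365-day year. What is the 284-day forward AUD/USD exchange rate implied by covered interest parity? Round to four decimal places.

F = S·e^((r_USD − r_AUD)T) = 0.5850 · e^((0.0618 − 0.0309) × 284/365)
= 0.5850 · e^0.024043 = 0.5850 × 1.024334
F = 0.5992 USD per AUD

0.5992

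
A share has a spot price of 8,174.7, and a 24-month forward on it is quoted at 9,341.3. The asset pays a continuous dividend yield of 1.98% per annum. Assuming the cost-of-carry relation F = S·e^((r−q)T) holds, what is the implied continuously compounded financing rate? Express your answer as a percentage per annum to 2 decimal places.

8.65%

From F = S·e^((r−q)T): (r − q) = ln(F/S)/T
ln(9341.3/8174.7) = ln(1.142709) = 0.133402
(r − q) = 0.133402 / (24/12) = 0.066701
r = ln(F/S)/T + q = 0.066701 + 0.0198 = 0.086501
r = 8.65%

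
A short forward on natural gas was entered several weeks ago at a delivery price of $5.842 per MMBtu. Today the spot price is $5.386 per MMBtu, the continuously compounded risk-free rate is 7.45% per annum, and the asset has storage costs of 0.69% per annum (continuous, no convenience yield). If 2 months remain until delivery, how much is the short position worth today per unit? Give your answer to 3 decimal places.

$0.378 per MMBtu

Current fair forward for the remaining 2 months: F = S·e^((r + u)·T), (r + u) = 0.0745 + 0.0069 = 0.0814
F = 5.386 · e^(0.0814 × 2/12) = 5.386 × 1.013659 = 5.4596
Value of long forward = (F − K)·e^(−rT) = (5.4596 − 5.842) · e^(−0.0745·2/12)
= -0.3824 × 0.987660 = -0.378
Short position value = −(long value) = $0.378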